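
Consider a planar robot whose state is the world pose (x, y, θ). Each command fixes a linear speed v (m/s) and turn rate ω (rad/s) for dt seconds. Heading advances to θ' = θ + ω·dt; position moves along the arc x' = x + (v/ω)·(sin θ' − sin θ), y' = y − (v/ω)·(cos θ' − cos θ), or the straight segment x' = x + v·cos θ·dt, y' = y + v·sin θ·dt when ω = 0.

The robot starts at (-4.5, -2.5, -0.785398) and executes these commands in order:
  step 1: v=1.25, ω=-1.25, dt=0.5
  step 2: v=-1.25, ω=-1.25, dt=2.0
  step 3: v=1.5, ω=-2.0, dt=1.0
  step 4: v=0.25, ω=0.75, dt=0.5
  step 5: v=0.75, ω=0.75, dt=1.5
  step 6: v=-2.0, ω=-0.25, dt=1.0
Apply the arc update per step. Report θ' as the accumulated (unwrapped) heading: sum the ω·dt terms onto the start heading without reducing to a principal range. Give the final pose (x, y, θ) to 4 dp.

step 1: θ'=-1.4104 (R=-1.0000) → pose (-4.2199, -3.0474, -1.4104)
step 2: θ'=-3.9104 (R=1.0000) → pose (-2.5375, -2.1689, -3.9104)
step 3: θ'=-5.9104 (R=-0.7500) → pose (-2.2892, -0.9314, -5.9104)
step 4: θ'=-5.5354 (R=0.3333) → pose (-2.1839, -0.8654, -5.5354)
step 5: θ'=-4.4104 (R=1.0000) → pose (-1.9092, 0.1653, -4.4104)
step 6: θ'=-4.6604 (R=8.0000) → pose (-1.5580, -1.7984, -4.6604)

(-1.5580, -1.7984, -4.6604)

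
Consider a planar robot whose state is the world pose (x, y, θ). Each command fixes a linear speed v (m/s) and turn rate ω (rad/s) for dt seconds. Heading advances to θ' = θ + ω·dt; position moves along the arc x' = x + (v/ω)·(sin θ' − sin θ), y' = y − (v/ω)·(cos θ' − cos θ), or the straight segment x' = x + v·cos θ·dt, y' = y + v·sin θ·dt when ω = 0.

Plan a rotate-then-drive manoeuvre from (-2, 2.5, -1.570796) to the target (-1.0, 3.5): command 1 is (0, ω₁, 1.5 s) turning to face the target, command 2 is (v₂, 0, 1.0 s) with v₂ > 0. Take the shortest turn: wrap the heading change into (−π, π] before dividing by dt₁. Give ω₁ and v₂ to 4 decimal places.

ω₁ = 1.5708, v₂ = 1.4142

heading to target = atan2(3.5−2.5, -1−-2) = 0.7854
Δθ = wrap(0.7854 − -1.5708) = 2.3562; ω₁ = Δθ/dt₁ = 1.5708
distance = √((-1−-2)² + (3.5−2.5)²) = 1.4142; v₂ = distance/dt₂ = 1.4142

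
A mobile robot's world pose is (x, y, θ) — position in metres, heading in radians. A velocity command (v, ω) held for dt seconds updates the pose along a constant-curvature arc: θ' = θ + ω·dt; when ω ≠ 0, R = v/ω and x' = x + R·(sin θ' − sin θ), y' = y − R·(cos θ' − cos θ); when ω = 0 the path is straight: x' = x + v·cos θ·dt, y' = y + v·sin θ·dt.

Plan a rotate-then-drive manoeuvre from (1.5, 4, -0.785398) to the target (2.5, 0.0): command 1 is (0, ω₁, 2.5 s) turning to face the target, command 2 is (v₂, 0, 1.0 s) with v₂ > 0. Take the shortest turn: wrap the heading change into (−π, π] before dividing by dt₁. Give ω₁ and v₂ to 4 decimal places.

ω₁ = -0.2162, v₂ = 4.1231

heading to target = atan2(0−4, 2.5−1.5) = -1.3258
Δθ = wrap(-1.3258 − -0.7854) = -0.5404; ω₁ = Δθ/dt₁ = -0.2162
distance = √((2.5−1.5)² + (0−4)²) = 4.1231; v₂ = distance/dt₂ = 4.1231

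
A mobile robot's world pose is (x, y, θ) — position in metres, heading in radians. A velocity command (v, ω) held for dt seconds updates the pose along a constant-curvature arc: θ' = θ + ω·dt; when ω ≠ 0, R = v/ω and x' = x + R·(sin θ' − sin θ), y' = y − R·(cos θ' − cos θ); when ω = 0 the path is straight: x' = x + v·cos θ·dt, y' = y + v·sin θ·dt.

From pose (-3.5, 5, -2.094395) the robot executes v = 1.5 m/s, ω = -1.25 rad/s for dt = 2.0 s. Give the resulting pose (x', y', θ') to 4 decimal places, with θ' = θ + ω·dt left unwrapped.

(-5.7309, 5.4587, -4.5944)

θ' = -2.0944 + -1.25·2.0 = -4.5944
R = v/ω = 1.5/-1.25 = -1.2000
x' = -3.5 + -1.2000·(sin -4.5944 − sin -2.0944) = -5.7309
y' = 5 − -1.2000·(cos -4.5944 − cos -2.0944) = 5.4587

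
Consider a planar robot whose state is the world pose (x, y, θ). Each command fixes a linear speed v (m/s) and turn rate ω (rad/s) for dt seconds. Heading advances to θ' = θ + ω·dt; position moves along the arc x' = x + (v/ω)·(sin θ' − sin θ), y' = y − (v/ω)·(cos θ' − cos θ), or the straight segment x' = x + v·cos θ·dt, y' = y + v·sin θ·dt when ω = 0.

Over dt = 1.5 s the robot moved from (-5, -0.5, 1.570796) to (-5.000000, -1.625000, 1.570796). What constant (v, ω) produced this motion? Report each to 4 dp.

v = -0.7500, ω = 0.0000

Δθ = 1.570796 − 1.570796 = 0.000000
ω = Δθ/dt = 0.000000/1.5 = 0.0000
ω = 0 → v = (Δx·cos θ + Δy·sin θ)/dt = -0.7500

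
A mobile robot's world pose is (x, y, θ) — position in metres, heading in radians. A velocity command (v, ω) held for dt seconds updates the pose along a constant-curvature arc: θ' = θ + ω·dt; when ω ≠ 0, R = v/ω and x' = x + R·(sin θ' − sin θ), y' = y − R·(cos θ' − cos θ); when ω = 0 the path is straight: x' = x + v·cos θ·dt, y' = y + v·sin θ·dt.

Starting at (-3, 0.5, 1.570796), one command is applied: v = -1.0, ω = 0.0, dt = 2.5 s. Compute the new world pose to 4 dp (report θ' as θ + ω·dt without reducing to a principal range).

(-3.0000, -2.0000, 1.5708)

θ' = 1.5708 + 0.0·2.5 = 1.5708
ω = 0 → straight: x' = -3 + -1.0·cos(1.5708)·2.5 = -3.0000
y' = 0.5 + -1.0·sin(1.5708)·2.5 = -2.0000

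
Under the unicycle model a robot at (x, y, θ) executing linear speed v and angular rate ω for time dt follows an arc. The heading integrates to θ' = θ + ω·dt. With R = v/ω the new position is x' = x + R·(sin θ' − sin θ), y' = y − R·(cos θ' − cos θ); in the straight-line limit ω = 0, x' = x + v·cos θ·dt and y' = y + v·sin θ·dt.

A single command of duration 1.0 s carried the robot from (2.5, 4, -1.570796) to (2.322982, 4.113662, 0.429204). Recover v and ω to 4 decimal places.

Δθ = 0.429204 − -1.570796 = 2.000000
ω = Δθ/dt = 2.000000/1.0 = 2.0000
R = Δx/(sin θ' − sin θ) = -0.1250
v = R·ω = -0.1250·2.0000 = -0.2500

v = -0.2500, ω = 2.0000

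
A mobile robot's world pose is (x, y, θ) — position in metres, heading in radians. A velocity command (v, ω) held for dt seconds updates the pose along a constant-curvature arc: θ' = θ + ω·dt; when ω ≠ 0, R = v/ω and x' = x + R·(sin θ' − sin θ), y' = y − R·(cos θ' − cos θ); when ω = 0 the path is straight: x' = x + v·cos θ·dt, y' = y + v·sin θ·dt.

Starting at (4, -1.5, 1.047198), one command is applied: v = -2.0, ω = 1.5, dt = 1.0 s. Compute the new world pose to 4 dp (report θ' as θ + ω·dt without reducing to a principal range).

(4.4080, -3.2713, 2.5472)

θ' = 1.0472 + 1.5·1.0 = 2.5472
R = v/ω = -2.0/1.5 = -1.3333
x' = 4 + -1.3333·(sin 2.5472 − sin 1.0472) = 4.4080
y' = -1.5 − -1.3333·(cos 2.5472 − cos 1.0472) = -3.2713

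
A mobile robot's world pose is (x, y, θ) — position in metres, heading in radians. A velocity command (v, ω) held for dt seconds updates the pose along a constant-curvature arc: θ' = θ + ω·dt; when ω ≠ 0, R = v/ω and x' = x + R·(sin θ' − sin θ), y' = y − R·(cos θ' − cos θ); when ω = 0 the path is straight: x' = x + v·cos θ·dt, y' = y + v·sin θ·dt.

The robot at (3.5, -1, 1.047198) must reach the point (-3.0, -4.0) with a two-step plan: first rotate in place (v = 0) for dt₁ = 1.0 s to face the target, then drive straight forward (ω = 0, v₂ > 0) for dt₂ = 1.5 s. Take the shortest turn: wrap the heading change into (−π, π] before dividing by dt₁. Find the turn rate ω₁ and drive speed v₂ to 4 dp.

ω₁ = 2.5268, v₂ = 4.7726

heading to target = atan2(-4−-1, -3−3.5) = -2.7092
Δθ = wrap(-2.7092 − 1.0472) = 2.5268; ω₁ = Δθ/dt₁ = 2.5268
distance = √((-3−3.5)² + (-4−-1)²) = 7.1589; v₂ = distance/dt₂ = 4.7726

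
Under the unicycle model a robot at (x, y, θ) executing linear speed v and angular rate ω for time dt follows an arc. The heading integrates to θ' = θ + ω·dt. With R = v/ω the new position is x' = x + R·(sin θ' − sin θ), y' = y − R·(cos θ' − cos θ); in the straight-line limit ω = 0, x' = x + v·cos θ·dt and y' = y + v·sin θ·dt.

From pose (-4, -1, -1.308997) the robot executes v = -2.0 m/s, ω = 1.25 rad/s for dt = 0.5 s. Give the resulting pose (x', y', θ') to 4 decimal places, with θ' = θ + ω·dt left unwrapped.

(-4.5344, -0.1740, -0.6840)

θ' = -1.3090 + 1.25·0.5 = -0.6840
R = v/ω = -2.0/1.25 = -1.6000
x' = -4 + -1.6000·(sin -0.6840 − sin -1.3090) = -4.5344
y' = -1 − -1.6000·(cos -0.6840 − cos -1.3090) = -0.1740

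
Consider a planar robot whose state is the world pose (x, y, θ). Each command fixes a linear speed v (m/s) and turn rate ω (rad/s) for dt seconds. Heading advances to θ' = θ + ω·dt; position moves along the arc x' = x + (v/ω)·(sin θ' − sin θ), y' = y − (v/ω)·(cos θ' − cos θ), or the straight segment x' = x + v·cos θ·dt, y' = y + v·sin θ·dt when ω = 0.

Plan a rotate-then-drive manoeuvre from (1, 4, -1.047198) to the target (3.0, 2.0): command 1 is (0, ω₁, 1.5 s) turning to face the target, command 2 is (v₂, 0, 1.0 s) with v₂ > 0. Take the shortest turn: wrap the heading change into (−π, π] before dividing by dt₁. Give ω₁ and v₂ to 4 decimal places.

ω₁ = 0.1745, v₂ = 2.8284

heading to target = atan2(2−4, 3−1) = -0.7854
Δθ = wrap(-0.7854 − -1.0472) = 0.2618; ω₁ = Δθ/dt₁ = 0.1745
distance = √((3−1)² + (2−4)²) = 2.8284; v₂ = distance/dt₂ = 2.8284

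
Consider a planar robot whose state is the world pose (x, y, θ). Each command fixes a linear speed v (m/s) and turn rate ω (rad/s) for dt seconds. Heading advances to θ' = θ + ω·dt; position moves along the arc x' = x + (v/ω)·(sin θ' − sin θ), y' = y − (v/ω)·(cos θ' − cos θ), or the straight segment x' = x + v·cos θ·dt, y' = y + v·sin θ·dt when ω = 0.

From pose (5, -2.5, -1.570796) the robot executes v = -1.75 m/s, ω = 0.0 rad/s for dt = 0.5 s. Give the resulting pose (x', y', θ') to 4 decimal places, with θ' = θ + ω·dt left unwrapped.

(5.0000, -1.6250, -1.5708)

θ' = -1.5708 + 0.0·0.5 = -1.5708
ω = 0 → straight: x' = 5 + -1.75·cos(-1.5708)·0.5 = 5.0000
y' = -2.5 + -1.75·sin(-1.5708)·0.5 = -1.6250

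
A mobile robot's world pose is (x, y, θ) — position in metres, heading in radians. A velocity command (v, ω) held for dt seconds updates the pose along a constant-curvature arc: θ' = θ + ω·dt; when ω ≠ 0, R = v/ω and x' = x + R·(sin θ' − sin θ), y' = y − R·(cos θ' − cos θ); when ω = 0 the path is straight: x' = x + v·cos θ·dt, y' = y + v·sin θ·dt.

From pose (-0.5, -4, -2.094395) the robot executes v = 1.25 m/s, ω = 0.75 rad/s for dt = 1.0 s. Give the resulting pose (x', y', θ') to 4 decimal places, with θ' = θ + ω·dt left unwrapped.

(-0.6808, -5.2075, -1.3444)

θ' = -2.0944 + 0.75·1.0 = -1.3444
R = v/ω = 1.25/0.75 = 1.6667
x' = -0.5 + 1.6667·(sin -1.3444 − sin -2.0944) = -0.6808
y' = -4 − 1.6667·(cos -1.3444 − cos -2.0944) = -5.2075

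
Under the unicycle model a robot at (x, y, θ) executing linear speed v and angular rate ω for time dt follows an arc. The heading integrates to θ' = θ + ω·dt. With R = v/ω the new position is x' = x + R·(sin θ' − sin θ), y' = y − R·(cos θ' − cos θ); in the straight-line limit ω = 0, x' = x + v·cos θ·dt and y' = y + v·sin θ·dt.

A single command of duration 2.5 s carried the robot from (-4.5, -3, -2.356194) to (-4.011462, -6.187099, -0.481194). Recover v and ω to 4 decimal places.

v = 1.5000, ω = 0.7500

Δθ = -0.481194 − -2.356194 = 1.875000
ω = Δθ/dt = 1.875000/2.5 = 0.7500
R = −Δy/(cos θ' − cos θ) = 2.0000
v = R·ω = 2.0000·0.7500 = 1.5000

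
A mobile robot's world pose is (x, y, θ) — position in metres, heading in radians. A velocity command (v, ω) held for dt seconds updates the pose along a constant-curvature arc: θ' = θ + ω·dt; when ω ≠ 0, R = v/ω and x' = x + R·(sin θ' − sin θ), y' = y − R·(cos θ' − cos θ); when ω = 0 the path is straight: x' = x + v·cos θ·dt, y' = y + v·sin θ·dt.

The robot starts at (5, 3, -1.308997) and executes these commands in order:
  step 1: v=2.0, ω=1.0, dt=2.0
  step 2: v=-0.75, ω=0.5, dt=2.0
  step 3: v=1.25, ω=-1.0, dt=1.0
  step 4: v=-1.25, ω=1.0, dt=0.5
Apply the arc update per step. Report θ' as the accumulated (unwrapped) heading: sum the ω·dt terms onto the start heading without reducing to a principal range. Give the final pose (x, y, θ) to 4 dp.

step 1: θ'=0.6910 (R=2.0000) → pose (8.2065, 1.9764, 0.6910)
step 2: θ'=1.6910 (R=-1.5000) → pose (7.6733, 0.6406, 1.6910)
step 3: θ'=0.6910 (R=-1.2500) → pose (8.1176, 1.7538, 0.6910)
step 4: θ'=1.1910 (R=-1.2500) → pose (7.7533, 1.2539, 1.1910)

(7.7533, 1.2539, 1.1910)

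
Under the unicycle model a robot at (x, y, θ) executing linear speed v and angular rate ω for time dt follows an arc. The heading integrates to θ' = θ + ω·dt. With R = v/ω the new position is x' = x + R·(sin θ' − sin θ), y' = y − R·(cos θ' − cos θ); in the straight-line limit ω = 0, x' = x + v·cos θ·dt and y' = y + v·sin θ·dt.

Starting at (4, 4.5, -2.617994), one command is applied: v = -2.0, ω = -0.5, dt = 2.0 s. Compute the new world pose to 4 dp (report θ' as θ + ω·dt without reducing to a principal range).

(7.8343, 4.5905, -3.6180)

θ' = -2.6180 + -0.5·2.0 = -3.6180
R = v/ω = -2.0/-0.5 = 4.0000
x' = 4 + 4.0000·(sin -3.6180 − sin -2.6180) = 7.8343
y' = 4.5 − 4.0000·(cos -3.6180 − cos -2.6180) = 4.5905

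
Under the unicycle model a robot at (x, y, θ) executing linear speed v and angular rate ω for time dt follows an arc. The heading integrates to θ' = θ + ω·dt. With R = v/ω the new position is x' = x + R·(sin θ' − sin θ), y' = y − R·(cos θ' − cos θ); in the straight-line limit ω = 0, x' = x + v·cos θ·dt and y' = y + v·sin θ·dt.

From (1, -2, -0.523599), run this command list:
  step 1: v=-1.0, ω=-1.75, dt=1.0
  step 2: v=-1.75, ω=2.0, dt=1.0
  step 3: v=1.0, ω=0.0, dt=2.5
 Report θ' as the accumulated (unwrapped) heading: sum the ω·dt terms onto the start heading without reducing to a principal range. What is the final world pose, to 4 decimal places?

(2.8255, -0.4033, -0.2736)

step 1: θ'=-2.2736 (R=0.5714) → pose (0.8497, -1.1358, -2.2736)
step 2: θ'=-0.2736 (R=-0.8750) → pose (0.4185, 0.2722, -0.2736)
step 3: θ'=-0.2736 (straight) → pose (2.8255, -0.4033, -0.2736)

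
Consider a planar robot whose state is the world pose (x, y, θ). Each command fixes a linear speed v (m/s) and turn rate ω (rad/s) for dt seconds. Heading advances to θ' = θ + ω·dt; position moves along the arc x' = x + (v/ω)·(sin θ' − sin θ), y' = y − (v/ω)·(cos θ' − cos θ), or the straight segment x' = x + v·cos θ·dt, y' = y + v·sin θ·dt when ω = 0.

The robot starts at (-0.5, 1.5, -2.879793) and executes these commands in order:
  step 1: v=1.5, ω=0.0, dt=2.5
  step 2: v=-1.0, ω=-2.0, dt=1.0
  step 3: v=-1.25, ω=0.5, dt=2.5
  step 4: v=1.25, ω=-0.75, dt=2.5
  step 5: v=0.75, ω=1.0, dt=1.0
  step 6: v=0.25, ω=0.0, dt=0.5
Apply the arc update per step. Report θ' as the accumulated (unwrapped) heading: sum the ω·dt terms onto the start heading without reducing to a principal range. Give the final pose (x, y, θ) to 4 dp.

(-2.4143, 0.8083, -4.5048)

step 1: θ'=-2.8798 (straight) → pose (-4.1222, 0.5294, -2.8798)
step 2: θ'=-4.8798 (R=0.5000) → pose (-3.4998, -0.0368, -4.8798)
step 3: θ'=-3.6298 (R=-2.5000) → pose (-2.2073, -2.6614, -3.6298)
step 4: θ'=-5.5048 (R=-1.6667) → pose (-2.5958, -0.0026, -5.5048)
step 5: θ'=-4.5048 (R=0.7500) → pose (-2.3885, 0.6860, -4.5048)
step 6: θ'=-4.5048 (straight) → pose (-2.4143, 0.8083, -4.5048)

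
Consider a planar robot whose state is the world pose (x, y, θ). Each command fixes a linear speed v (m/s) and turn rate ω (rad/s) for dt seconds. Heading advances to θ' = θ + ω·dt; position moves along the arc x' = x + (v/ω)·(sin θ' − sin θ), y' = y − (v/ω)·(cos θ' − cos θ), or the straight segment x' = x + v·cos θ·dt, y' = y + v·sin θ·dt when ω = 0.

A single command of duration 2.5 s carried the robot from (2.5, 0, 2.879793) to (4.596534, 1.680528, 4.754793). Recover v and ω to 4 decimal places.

Δθ = 4.754793 − 2.879793 = 1.875000
ω = Δθ/dt = 1.875000/2.5 = 0.7500
R = Δx/(sin θ' − sin θ) = -1.6667
v = R·ω = -1.6667·0.7500 = -1.2500

v = -1.2500, ω = 0.7500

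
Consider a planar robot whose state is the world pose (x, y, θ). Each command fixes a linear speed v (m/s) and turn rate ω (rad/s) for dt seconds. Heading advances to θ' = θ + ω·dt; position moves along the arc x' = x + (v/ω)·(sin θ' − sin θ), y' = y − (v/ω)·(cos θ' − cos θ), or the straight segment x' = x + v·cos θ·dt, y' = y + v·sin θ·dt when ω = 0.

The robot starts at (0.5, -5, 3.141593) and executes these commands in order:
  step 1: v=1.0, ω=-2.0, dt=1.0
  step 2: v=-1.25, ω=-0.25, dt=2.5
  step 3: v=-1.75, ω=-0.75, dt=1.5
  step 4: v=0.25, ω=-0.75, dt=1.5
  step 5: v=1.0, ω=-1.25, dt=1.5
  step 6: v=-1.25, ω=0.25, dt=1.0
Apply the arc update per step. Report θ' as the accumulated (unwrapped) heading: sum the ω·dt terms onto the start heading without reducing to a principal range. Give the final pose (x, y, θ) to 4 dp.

(-4.3541, -7.7748, -3.3584)

step 1: θ'=1.1416 (R=-0.5000) → pose (0.0454, -4.2919, 1.1416)
step 2: θ'=0.5166 (R=5.0000) → pose (-2.0315, -6.5587, 0.5166)
step 3: θ'=-0.6084 (R=2.3333) → pose (-4.5177, -6.4445, -0.6084)
step 4: θ'=-1.7334 (R=-0.3333) → pose (-4.3792, -6.7720, -1.7334)
step 5: θ'=-3.6084 (R=-0.8000) → pose (-5.5287, -7.3569, -3.6084)
step 6: θ'=-3.3584 (R=-5.0000) → pose (-4.3541, -7.7748, -3.3584)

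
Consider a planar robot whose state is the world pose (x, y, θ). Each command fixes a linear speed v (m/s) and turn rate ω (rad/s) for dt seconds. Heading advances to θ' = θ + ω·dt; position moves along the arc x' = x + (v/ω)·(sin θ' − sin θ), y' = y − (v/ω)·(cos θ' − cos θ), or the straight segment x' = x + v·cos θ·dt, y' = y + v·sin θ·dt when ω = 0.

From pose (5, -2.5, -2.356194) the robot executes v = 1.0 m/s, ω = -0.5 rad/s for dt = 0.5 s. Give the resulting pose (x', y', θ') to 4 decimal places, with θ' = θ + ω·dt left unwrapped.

θ' = -2.3562 + -0.5·0.5 = -2.6062
R = v/ω = 1.0/-0.5 = -2.0000
x' = 5 + -2.0000·(sin -2.6062 − sin -2.3562) = 4.6062
y' = -2.5 − -2.0000·(cos -2.6062 − cos -2.3562) = -2.8059

(4.6062, -2.8059, -2.6062)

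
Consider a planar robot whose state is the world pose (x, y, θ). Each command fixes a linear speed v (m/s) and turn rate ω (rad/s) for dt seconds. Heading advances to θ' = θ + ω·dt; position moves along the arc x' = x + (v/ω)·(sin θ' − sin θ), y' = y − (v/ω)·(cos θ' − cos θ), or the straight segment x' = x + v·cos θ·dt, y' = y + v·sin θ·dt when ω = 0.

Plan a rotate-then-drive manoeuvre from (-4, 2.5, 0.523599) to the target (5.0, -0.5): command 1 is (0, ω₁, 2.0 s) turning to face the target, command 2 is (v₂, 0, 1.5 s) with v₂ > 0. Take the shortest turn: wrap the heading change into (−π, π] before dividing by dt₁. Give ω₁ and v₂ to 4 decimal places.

heading to target = atan2(-0.5−2.5, 5−-4) = -0.3218
Δθ = wrap(-0.3218 − 0.5236) = -0.8453; ω₁ = Δθ/dt₁ = -0.4227
distance = √((5−-4)² + (-0.5−2.5)²) = 9.4868; v₂ = distance/dt₂ = 6.3246

ω₁ = -0.4227, v₂ = 6.3246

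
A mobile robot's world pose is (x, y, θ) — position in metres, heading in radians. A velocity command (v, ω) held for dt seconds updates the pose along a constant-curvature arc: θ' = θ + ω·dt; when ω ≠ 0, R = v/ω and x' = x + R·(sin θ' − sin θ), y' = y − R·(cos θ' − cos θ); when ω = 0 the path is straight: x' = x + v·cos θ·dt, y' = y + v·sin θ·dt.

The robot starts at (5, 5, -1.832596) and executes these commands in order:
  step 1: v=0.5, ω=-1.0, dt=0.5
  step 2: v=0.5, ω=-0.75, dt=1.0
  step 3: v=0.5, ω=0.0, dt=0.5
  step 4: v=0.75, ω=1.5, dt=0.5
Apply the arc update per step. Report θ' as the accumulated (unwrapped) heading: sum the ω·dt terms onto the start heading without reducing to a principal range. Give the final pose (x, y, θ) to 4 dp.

step 1: θ'=-2.3326 (R=-0.5000) → pose (4.8788, 4.7843, -2.3326)
step 2: θ'=-3.0826 (R=-0.6667) → pose (4.4357, 4.5789, -3.0826)
step 3: θ'=-3.0826 (straight) → pose (4.1862, 4.5642, -3.0826)
step 4: θ'=-2.3326 (R=0.5000) → pose (3.8539, 4.4102, -2.3326)

(3.8539, 4.4102, -2.3326)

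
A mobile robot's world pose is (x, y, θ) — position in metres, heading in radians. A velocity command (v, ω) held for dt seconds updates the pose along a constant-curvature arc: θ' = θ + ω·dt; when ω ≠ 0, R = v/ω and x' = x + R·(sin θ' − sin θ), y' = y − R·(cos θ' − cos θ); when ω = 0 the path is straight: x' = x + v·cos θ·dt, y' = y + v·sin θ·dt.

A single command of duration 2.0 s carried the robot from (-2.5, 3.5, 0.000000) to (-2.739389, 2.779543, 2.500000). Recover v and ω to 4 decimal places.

Δθ = 2.500000 − 0.000000 = 2.500000
ω = Δθ/dt = 2.500000/2.0 = 1.2500
R = −Δy/(cos θ' − cos θ) = -0.4000
v = R·ω = -0.4000·1.2500 = -0.5000

v = -0.5000, ω = 1.2500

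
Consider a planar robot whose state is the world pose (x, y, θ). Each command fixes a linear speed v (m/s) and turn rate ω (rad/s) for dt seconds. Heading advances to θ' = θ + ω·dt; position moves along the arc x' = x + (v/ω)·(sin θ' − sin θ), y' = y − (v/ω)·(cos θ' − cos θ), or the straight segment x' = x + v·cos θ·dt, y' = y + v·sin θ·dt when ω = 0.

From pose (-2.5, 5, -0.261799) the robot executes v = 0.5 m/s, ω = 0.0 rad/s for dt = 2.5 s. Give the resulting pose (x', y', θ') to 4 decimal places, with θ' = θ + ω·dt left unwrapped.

θ' = -0.2618 + 0.0·2.5 = -0.2618
ω = 0 → straight: x' = -2.5 + 0.5·cos(-0.2618)·2.5 = -1.2926
y' = 5 + 0.5·sin(-0.2618)·2.5 = 4.6765

(-1.2926, 4.6765, -0.2618)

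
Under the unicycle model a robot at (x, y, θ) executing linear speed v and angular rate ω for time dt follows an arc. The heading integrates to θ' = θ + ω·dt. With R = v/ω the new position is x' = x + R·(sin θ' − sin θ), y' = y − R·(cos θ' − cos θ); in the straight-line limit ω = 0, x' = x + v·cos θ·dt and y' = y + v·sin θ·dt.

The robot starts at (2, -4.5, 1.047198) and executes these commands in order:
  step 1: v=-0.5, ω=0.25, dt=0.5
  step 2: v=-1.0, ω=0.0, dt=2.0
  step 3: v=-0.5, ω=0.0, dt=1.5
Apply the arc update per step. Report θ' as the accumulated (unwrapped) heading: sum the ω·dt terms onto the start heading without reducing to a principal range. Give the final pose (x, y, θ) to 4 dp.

(0.8215, -7.2582, 1.1722)

step 1: θ'=1.1722 (R=-2.0000) → pose (1.8888, -4.7237, 1.1722)
step 2: θ'=1.1722 (straight) → pose (1.1126, -6.5670, 1.1722)
step 3: θ'=1.1722 (straight) → pose (0.8215, -7.2582, 1.1722)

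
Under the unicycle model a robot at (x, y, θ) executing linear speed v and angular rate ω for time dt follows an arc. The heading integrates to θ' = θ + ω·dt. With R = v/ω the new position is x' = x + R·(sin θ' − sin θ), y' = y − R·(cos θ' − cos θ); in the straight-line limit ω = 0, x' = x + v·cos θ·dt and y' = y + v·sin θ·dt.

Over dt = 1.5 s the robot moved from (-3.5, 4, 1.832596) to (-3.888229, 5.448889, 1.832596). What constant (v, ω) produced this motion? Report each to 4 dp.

v = 1.0000, ω = 0.0000

Δθ = 1.832596 − 1.832596 = 0.000000
ω = Δθ/dt = 0.000000/1.5 = 0.0000
ω = 0 → v = (Δx·cos θ + Δy·sin θ)/dt = 1.0000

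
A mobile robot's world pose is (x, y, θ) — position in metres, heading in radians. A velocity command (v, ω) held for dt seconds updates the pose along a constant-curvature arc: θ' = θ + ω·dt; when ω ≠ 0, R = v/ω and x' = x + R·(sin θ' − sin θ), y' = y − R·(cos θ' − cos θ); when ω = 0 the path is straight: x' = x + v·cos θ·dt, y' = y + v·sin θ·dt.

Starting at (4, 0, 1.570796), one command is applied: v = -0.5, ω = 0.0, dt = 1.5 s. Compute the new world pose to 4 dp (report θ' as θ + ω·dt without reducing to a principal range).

(4.0000, -0.7500, 1.5708)

θ' = 1.5708 + 0.0·1.5 = 1.5708
ω = 0 → straight: x' = 4 + -0.5·cos(1.5708)·1.5 = 4.0000
y' = 0 + -0.5·sin(1.5708)·1.5 = -0.7500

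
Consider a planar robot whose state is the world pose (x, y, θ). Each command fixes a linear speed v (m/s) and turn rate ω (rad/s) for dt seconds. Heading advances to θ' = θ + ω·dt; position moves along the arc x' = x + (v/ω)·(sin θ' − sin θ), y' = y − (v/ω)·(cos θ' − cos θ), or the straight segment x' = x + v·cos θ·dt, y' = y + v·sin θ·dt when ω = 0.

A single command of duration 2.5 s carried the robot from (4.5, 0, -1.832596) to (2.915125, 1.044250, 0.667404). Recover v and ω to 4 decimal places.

v = -1.0000, ω = 1.0000

Δθ = 0.667404 − -1.832596 = 2.500000
ω = Δθ/dt = 2.500000/2.5 = 1.0000
R = Δx/(sin θ' − sin θ) = -1.0000
v = R·ω = -1.0000·1.0000 = -1.0000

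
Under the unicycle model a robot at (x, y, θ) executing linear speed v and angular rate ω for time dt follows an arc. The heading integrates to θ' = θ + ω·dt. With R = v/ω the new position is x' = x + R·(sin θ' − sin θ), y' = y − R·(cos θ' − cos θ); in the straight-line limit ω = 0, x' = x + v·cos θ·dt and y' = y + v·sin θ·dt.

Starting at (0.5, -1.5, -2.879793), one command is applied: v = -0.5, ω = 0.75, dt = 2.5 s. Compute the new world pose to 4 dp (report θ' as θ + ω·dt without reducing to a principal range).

θ' = -2.8798 + 0.75·2.5 = -1.0048
R = v/ω = -0.5/0.75 = -0.6667
x' = 0.5 + -0.6667·(sin -1.0048 − sin -2.8798) = 0.8902
y' = -1.5 − -0.6667·(cos -1.0048 − cos -2.8798) = -0.4985

(0.8902, -0.4985, -1.0048)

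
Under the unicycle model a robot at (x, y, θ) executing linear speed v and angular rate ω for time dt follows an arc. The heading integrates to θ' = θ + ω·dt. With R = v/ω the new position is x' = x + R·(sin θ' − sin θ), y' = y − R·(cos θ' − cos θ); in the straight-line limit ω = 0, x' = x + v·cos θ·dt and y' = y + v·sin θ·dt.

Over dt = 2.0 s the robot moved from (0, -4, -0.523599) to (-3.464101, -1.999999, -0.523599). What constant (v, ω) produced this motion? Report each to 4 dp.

v = -2.0000, ω = 0.0000

Δθ = -0.523599 − -0.523599 = 0.000000
ω = Δθ/dt = 0.000000/2.0 = 0.0000
ω = 0 → v = (Δx·cos θ + Δy·sin θ)/dt = -2.0000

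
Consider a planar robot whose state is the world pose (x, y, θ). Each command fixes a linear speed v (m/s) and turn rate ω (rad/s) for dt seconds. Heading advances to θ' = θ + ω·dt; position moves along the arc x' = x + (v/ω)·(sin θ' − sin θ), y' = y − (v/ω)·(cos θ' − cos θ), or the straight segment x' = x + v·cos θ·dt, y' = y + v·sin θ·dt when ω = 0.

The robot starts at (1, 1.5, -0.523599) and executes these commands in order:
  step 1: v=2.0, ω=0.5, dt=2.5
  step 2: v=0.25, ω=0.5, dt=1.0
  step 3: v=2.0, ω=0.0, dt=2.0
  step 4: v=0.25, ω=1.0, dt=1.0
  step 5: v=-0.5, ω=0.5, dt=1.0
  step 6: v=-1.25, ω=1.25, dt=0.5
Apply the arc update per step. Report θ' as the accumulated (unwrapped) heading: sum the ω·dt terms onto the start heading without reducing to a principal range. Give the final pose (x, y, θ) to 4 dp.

step 1: θ'=0.7264 (R=4.0000) → pose (5.6567, 1.9738, 0.7264)
step 2: θ'=1.2264 (R=0.5000) → pose (5.7953, 2.1788, 1.2264)
step 3: θ'=1.2264 (straight) → pose (7.1458, 5.9439, 1.2264)
step 4: θ'=2.2264 (R=0.2500) → pose (7.1086, 6.1807, 2.2264)
step 5: θ'=2.7264 (R=-1.0000) → pose (7.4980, 5.8753, 2.7264)
step 6: θ'=3.3514 (R=-1.0000) → pose (8.1096, 5.8123, 3.3514)

(8.1096, 5.8123, 3.3514)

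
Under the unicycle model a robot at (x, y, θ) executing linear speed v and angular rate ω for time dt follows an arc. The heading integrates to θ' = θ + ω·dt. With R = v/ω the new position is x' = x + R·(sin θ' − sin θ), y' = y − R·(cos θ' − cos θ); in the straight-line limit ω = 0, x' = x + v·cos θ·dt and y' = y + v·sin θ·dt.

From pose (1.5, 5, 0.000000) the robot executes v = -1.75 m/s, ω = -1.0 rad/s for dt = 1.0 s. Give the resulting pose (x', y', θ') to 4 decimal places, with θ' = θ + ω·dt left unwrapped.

(0.0274, 5.8045, -1.0000)

θ' = 0.0000 + -1.0·1.0 = -1.0000
R = v/ω = -1.75/-1.0 = 1.7500
x' = 1.5 + 1.7500·(sin -1.0000 − sin 0.0000) = 0.0274
y' = 5 − 1.7500·(cos -1.0000 − cos 0.0000) = 5.8045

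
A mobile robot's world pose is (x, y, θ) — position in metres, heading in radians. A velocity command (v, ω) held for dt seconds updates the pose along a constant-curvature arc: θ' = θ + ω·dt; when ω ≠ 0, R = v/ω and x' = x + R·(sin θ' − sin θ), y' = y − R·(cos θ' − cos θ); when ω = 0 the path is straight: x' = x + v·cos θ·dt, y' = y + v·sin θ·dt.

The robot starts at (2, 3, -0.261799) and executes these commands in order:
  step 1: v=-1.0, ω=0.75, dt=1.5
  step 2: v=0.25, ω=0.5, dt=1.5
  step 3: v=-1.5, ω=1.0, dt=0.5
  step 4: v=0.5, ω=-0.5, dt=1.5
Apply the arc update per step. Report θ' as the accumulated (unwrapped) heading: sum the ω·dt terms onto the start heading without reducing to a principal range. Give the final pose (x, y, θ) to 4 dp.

(0.8531, 2.9366, 1.3632)

step 1: θ'=0.8632 (R=-1.3333) → pose (0.6417, 2.5788, 0.8632)
step 2: θ'=1.6132 (R=0.5000) → pose (0.7613, 2.9250, 1.6132)
step 3: θ'=2.1132 (R=-1.5000) → pose (0.9752, 2.2143, 2.1132)
step 4: θ'=1.3632 (R=-1.0000) → pose (0.8531, 2.9366, 1.3632)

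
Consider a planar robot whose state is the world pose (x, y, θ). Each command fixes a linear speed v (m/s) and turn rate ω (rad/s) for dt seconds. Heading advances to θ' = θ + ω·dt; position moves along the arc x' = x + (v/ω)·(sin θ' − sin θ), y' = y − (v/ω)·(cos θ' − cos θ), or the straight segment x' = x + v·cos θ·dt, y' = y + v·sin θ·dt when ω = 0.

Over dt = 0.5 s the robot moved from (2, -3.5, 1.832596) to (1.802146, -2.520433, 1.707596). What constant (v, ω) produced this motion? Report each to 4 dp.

v = 2.0000, ω = -0.2500

Δθ = 1.707596 − 1.832596 = -0.125000
ω = Δθ/dt = -0.125000/0.5 = -0.2500
R = −Δy/(cos θ' − cos θ) = -8.0000
v = R·ω = -8.0000·-0.2500 = 2.0000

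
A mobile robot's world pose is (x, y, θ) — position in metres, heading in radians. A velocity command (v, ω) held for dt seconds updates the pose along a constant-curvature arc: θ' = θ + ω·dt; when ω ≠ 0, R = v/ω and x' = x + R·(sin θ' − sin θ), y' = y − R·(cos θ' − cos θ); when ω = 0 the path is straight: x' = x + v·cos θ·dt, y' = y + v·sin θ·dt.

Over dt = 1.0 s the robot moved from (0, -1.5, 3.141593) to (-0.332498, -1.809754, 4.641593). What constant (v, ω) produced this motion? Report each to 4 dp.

v = 0.5000, ω = 1.5000

Δθ = 4.641593 − 3.141593 = 1.500000
ω = Δθ/dt = 1.500000/1.0 = 1.5000
R = Δx/(sin θ' − sin θ) = 0.3333
v = R·ω = 0.3333·1.5000 = 0.5000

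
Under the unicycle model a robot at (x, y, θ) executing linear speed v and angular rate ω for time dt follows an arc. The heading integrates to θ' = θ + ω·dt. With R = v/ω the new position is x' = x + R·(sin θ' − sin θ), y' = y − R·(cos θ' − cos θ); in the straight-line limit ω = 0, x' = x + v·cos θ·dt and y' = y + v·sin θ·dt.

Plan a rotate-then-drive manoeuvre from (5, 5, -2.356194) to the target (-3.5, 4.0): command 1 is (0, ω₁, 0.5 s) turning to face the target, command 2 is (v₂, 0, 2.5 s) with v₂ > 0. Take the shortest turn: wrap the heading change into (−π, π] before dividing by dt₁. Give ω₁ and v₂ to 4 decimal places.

ω₁ = -1.3366, v₂ = 3.4234

heading to target = atan2(4−5, -3.5−5) = -3.0245
Δθ = wrap(-3.0245 − -2.3562) = -0.6683; ω₁ = Δθ/dt₁ = -1.3366
distance = √((-3.5−5)² + (4−5)²) = 8.5586; v₂ = distance/dt₂ = 3.4234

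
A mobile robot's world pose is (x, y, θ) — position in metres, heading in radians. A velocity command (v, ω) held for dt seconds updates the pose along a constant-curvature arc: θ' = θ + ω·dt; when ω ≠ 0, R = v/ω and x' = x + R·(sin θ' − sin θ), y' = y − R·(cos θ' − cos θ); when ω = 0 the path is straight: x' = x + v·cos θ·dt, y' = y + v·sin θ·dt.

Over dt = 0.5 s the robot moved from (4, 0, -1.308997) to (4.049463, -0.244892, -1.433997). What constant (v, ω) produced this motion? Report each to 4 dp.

Δθ = -1.433997 − -1.308997 = -0.125000
ω = Δθ/dt = -0.125000/0.5 = -0.2500
R = −Δy/(cos θ' − cos θ) = -2.0000
v = R·ω = -2.0000·-0.2500 = 0.5000

v = 0.5000, ω = -0.2500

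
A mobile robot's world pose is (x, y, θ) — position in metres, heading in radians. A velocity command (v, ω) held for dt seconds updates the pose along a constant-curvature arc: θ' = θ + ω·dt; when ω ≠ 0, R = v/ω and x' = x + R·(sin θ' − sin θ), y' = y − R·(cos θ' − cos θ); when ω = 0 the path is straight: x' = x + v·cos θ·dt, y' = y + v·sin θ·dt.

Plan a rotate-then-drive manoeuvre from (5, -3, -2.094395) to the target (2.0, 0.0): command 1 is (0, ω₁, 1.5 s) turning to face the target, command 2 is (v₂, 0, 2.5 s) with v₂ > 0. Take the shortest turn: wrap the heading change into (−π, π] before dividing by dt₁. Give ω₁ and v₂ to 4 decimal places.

ω₁ = -1.2217, v₂ = 1.6971

heading to target = atan2(0−-3, 2−5) = 2.3562
Δθ = wrap(2.3562 − -2.0944) = -1.8326; ω₁ = Δθ/dt₁ = -1.2217
distance = √((2−5)² + (0−-3)²) = 4.2426; v₂ = distance/dt₂ = 1.6971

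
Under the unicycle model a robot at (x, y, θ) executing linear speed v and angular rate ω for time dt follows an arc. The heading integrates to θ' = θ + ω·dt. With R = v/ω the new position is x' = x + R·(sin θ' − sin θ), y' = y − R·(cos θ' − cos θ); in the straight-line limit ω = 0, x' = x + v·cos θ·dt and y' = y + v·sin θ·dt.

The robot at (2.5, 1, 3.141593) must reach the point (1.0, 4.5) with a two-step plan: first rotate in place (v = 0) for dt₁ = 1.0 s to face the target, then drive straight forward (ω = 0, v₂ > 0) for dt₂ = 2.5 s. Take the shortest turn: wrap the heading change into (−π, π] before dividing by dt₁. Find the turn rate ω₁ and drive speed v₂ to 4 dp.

ω₁ = -1.1659, v₂ = 1.5232

heading to target = atan2(4.5−1, 1−2.5) = 1.9757
Δθ = wrap(1.9757 − 3.1416) = -1.1659; ω₁ = Δθ/dt₁ = -1.1659
distance = √((1−2.5)² + (4.5−1)²) = 3.8079; v₂ = distance/dt₂ = 1.5232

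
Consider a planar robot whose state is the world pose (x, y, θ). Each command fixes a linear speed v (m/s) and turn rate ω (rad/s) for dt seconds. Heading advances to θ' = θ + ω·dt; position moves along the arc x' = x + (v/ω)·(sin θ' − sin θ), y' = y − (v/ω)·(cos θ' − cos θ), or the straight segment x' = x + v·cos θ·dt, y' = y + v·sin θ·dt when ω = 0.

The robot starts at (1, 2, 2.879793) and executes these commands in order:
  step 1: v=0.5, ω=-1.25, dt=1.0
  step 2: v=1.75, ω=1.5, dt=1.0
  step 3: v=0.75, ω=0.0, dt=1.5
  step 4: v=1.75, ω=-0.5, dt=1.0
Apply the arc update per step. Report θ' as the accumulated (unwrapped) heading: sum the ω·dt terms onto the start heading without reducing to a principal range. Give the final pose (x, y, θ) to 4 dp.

(-3.2444, 3.9221, 2.6298)

step 1: θ'=1.6298 (R=-0.4000) → pose (0.7042, 2.3628, 1.6298)
step 2: θ'=3.1298 (R=1.1667) → pose (-0.4466, 3.4606, 3.1298)
step 3: θ'=3.1298 (straight) → pose (-1.5716, 3.4739, 3.1298)
step 4: θ'=2.6298 (R=-3.5000) → pose (-3.2444, 3.9221, 2.6298)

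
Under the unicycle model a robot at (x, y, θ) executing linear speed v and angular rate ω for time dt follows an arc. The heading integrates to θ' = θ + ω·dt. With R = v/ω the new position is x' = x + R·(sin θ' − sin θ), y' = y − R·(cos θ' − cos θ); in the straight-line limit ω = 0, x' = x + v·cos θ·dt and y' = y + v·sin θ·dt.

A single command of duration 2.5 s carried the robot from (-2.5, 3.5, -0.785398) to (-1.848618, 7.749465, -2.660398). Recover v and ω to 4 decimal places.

v = -2.0000, ω = -0.7500

Δθ = -2.660398 − -0.785398 = -1.875000
ω = Δθ/dt = -1.875000/2.5 = -0.7500
R = −Δy/(cos θ' − cos θ) = 2.6667
v = R·ω = 2.6667·-0.7500 = -2.0000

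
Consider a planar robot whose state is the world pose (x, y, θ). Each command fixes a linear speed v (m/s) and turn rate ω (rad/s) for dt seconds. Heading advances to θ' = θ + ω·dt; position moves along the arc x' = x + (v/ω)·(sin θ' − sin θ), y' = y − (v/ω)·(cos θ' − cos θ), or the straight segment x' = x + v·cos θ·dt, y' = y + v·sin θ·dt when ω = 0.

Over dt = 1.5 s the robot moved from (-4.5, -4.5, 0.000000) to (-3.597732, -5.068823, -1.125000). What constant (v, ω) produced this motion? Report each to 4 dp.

v = 0.7500, ω = -0.7500

Δθ = -1.125000 − 0.000000 = -1.125000
ω = Δθ/dt = -1.125000/1.5 = -0.7500
R = Δx/(sin θ' − sin θ) = -1.0000
v = R·ω = -1.0000·-0.7500 = 0.7500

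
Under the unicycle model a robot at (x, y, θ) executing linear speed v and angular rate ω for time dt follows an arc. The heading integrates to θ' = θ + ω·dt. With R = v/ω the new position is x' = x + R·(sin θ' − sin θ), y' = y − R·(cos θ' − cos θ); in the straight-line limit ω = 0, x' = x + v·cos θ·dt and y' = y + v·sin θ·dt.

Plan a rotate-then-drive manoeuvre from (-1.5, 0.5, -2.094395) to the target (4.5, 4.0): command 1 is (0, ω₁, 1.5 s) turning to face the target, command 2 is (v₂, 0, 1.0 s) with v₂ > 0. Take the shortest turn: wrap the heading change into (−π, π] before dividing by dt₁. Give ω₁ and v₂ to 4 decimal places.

heading to target = atan2(4−0.5, 4.5−-1.5) = 0.5281
Δθ = wrap(0.5281 − -2.0944) = 2.6225; ω₁ = Δθ/dt₁ = 1.7483
distance = √((4.5−-1.5)² + (4−0.5)²) = 6.9462; v₂ = distance/dt₂ = 6.9462

ω₁ = 1.7483, v₂ = 6.9462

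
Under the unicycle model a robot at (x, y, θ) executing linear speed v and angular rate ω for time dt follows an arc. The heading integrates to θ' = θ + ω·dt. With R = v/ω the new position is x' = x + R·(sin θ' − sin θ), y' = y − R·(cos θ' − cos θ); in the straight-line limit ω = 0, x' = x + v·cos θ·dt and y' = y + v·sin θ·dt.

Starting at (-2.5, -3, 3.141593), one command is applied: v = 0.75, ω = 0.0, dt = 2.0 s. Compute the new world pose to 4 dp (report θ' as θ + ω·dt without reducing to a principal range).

(-4.0000, -3.0000, 3.1416)

θ' = 3.1416 + 0.0·2.0 = 3.1416
ω = 0 → straight: x' = -2.5 + 0.75·cos(3.1416)·2.0 = -4.0000
y' = -3 + 0.75·sin(3.1416)·2.0 = -3.0000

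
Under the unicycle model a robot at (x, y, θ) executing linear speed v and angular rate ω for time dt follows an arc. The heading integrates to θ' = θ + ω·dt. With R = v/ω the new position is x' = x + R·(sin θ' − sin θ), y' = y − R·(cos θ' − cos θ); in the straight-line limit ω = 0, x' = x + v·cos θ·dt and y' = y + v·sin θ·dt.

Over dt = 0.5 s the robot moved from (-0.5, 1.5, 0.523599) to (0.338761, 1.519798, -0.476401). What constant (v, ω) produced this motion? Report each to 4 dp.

v = 1.7500, ω = -2.0000

Δθ = -0.476401 − 0.523599 = -1.000000
ω = Δθ/dt = -1.000000/0.5 = -2.0000
R = Δx/(sin θ' − sin θ) = -0.8750
v = R·ω = -0.8750·-2.0000 = 1.7500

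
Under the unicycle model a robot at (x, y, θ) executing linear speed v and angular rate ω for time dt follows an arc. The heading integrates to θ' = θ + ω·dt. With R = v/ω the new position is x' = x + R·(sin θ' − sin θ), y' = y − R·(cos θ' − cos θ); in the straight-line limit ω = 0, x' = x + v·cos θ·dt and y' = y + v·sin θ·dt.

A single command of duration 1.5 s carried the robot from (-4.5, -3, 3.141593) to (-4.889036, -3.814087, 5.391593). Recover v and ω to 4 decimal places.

Δθ = 5.391593 − 3.141593 = 2.250000
ω = Δθ/dt = 2.250000/1.5 = 1.5000
R = −Δy/(cos θ' − cos θ) = 0.5000
v = R·ω = 0.5000·1.5000 = 0.7500

v = 0.7500, ω = 1.5000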